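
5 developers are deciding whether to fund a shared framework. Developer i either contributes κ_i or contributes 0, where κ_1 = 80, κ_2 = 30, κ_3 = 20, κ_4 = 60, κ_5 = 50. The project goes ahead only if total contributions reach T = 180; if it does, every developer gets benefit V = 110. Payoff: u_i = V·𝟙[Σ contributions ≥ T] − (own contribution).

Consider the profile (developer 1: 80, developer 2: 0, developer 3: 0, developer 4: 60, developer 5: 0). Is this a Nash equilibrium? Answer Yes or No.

No

Total = 140 < 180: not provided.
Developer 1 (pledges 80, payoff -80): dropping to 0 → total 60, payoff 0. Profitable deviation.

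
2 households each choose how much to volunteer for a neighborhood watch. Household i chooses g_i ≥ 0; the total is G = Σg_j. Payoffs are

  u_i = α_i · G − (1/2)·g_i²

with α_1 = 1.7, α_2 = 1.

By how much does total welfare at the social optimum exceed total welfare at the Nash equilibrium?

1.945

Household i's FOC: ∂u_i/∂g_i = α_i − g_i = 0, so g_i* = α_i.
NE contributions = (1.7, 1); G = 2.7.
W^NE = (Σα)·G − ½Σα_i² = 2.7² − ½·3.89 = 5.345.
Planner sets g_i = Σα_j = 2.7 for every i, so G^SO = 2·2.7 = 5.4.
W^SO = (Σα)·G^SO − ½·2·(Σα)² = (2/2)·2.7² = 7.29.
Deadweight loss = W^SO − W^NE = 1.945.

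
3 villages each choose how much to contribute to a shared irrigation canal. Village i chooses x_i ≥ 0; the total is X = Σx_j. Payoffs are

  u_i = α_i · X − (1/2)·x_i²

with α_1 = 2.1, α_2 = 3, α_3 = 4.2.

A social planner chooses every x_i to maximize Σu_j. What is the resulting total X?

Planner FOC: ∂(Σu_j)/∂x_i = (Σα_j) − x_i = 0, so x_i^SO = Σα_j = 9.3 for every i; X^SO = 27.9.

27.9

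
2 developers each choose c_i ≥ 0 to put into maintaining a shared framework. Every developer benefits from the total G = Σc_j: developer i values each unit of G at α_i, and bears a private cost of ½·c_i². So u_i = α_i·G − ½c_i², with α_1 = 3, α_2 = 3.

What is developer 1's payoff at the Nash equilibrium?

Developer i's FOC: ∂u_i/∂c_i = α_i − c_i = 0, so c_i* = α_i.
NE contributions = (3, 3); G = 6.
u_1 = α_1·G − ½·(c_1)² = 3·6 − ½·3² = 13.5.

13.5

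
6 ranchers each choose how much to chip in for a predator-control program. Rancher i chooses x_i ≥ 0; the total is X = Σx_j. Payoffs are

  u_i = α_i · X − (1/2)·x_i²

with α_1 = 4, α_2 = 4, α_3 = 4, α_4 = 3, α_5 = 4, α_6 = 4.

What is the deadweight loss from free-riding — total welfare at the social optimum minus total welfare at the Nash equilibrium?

1102.5

Rancher i's FOC: ∂u_i/∂x_i = α_i − x_i = 0, so x_i* = α_i.
NE contributions = (4, 4, 4, 3, 4, 4); X = 23.
W^NE = (Σα)·X − ½Σα_i² = 23² − ½·89 = 484.5.
Planner sets x_i = Σα_j = 23 for every i, so X^SO = 6·23 = 138.
W^SO = (Σα)·X^SO − ½·6·(Σα)² = (6/2)·23² = 1587.
Deadweight loss = W^SO − W^NE = 1102.5.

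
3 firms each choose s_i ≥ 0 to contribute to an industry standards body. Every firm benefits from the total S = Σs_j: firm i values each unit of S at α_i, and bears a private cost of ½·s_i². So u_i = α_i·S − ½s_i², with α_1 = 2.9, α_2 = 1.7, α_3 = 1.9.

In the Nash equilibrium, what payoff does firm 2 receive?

Firm i's FOC: ∂u_i/∂s_i = α_i − s_i = 0, so s_i* = α_i.
NE contributions = (2.9, 1.7, 1.9); S = 6.5.
u_2 = α_2·S − ½·(s_2)² = 1.7·6.5 − ½·1.7² = 9.605.

9.605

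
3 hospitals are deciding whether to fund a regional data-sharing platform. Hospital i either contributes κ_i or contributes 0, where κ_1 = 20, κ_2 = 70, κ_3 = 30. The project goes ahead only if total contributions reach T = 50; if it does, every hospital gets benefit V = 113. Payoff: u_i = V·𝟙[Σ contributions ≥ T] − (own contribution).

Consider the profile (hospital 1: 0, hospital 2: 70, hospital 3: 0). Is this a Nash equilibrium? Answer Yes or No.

Yes

Total = 70 ≥ 50: provided.
Hospital 1 (pledges 0, payoff 113): pledging 20 → total 90, payoff 93. No gain.
Hospital 2 (pledges 70, payoff 43): dropping to 0 → total 0, payoff 0. No gain.
Hospital 3 (pledges 0, payoff 113): pledging 30 → total 100, payoff 83. No gain.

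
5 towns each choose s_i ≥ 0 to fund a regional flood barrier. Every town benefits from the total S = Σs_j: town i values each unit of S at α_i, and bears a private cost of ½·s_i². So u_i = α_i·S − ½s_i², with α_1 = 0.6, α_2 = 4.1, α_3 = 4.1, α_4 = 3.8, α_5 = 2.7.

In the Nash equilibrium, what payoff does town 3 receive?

54.325

Town i's FOC: ∂u_i/∂s_i = α_i − s_i = 0, so s_i* = α_i.
NE contributions = (0.6, 4.1, 4.1, 3.8, 2.7); S = 15.3.
u_3 = α_3·S − ½·(s_3)² = 4.1·15.3 − ½·4.1² = 54.325.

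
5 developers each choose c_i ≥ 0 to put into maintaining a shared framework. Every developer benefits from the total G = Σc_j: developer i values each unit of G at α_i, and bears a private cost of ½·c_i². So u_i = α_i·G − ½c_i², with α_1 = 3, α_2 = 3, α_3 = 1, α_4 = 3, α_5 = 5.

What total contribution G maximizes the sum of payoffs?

75

Planner FOC: ∂(Σu_j)/∂c_i = (Σα_j) − c_i = 0, so c_i^SO = Σα_j = 15 for every i; G^SO = 75.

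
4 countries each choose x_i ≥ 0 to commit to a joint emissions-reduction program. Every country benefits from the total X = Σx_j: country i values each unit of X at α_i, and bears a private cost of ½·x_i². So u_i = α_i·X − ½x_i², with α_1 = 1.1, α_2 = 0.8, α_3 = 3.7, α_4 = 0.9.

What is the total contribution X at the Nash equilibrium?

6.5

Country i's FOC: ∂u_i/∂x_i = α_i − x_i = 0, so x_i* = α_i.
NE contributions = (1.1, 0.8, 3.7, 0.9); X = 6.5.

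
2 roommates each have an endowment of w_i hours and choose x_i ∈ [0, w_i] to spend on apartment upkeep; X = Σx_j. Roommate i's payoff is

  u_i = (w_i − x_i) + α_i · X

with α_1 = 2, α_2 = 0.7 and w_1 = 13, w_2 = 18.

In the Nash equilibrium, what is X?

13

∂u_i/∂x_i = α_i − 1, so roommate i contributes w_i if α_i > 1, else 0.
α_i > 1 for i ∈ {1}; NE contributions (13, 0), X = 13.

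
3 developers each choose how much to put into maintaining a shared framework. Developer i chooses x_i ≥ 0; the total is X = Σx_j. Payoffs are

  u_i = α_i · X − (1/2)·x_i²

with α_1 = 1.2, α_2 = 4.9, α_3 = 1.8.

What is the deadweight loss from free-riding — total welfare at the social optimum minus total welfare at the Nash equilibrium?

Developer i's FOC: ∂u_i/∂x_i = α_i − x_i = 0, so x_i* = α_i.
NE contributions = (1.2, 4.9, 1.8); X = 7.9.
W^NE = (Σα)·X − ½Σα_i² = 7.9² − ½·28.69 = 48.065.
Planner sets x_i = Σα_j = 7.9 for every i, so X^SO = 3·7.9 = 23.7.
W^SO = (Σα)·X^SO − ½·3·(Σα)² = (3/2)·7.9² = 93.615.
Deadweight loss = W^SO − W^NE = 45.55.

45.55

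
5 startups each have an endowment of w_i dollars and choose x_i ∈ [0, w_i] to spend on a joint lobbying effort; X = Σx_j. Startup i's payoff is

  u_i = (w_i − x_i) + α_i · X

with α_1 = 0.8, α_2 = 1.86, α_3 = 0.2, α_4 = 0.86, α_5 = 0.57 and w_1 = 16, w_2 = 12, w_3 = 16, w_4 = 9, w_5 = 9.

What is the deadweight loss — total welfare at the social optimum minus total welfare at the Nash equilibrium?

∂u_i/∂x_i = α_i − 1, so startup i contributes w_i if α_i > 1, else 0.
α_i > 1 for i ∈ {2}; NE contributions (0, 12, 0, 0, 0), X = 12.
W^NE = Σw_i − X^NE + (Σα_i)·X^NE = 62 + 3.29·12 = 101.48.
Planner: ∂(Σu_j)/∂x_i = Σα_j − 1 = 3.29 > 0, so everyone contributes w_i; X^SO = 62, W^SO = 62 + 3.29·62 = 265.98.
Deadweight loss = 164.5.

164.5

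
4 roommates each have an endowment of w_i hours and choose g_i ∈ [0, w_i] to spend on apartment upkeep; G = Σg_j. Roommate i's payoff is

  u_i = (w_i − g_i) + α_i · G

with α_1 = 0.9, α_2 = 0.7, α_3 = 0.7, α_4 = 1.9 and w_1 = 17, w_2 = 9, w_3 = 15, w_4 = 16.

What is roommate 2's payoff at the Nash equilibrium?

∂u_i/∂g_i = α_i − 1, so roommate i contributes w_i if α_i > 1, else 0.
α_i > 1 for i ∈ {4}; NE contributions (0, 0, 0, 16), G = 16.
u_2 = (9 − 0) + 0.7·16 = 20.2.

20.2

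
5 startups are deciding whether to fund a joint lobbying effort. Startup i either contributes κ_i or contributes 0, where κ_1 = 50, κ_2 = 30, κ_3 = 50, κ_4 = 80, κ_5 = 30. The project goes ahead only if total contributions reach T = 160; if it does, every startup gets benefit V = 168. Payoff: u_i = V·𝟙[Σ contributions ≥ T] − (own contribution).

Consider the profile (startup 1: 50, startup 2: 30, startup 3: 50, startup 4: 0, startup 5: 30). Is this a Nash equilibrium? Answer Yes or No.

Total = 160 ≥ 160: provided.
Startup 1 (pledges 50, payoff 118): dropping to 0 → total 110, payoff 0. No gain.
Startup 2 (pledges 30, payoff 138): dropping to 0 → total 130, payoff 0. No gain.
Startup 3 (pledges 50, payoff 118): dropping to 0 → total 110, payoff 0. No gain.
Startup 4 (pledges 0, payoff 168): pledging 80 → total 240, payoff 88. No gain.
Startup 5 (pledges 30, payoff 138): dropping to 0 → total 130, payoff 0. No gain.

Yes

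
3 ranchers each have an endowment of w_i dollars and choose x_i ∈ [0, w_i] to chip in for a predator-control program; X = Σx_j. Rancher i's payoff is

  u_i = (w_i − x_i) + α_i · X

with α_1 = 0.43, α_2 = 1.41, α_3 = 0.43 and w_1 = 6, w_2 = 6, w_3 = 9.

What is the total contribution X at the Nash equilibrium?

6

∂u_i/∂x_i = α_i − 1, so rancher i contributes w_i if α_i > 1, else 0.
α_i > 1 for i ∈ {2}; NE contributions (0, 6, 0), X = 6.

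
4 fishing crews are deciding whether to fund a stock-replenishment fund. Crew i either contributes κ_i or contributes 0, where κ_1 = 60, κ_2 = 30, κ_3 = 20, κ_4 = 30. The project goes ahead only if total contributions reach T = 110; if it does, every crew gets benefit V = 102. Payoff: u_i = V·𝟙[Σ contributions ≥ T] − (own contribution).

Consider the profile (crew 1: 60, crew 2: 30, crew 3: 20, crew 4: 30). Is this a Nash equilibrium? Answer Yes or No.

No

Total = 140 ≥ 110: provided.
Crew 1 (pledges 60, payoff 42): dropping to 0 → total 80, payoff 0. No gain.
Crew 2 (pledges 30, payoff 72): dropping to 0 → total 110, payoff 102. Profitable deviation.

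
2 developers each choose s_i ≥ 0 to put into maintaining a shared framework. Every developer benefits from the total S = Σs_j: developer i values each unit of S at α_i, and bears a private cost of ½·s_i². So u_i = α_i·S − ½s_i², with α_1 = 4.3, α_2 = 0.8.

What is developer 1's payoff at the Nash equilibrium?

Developer i's FOC: ∂u_i/∂s_i = α_i − s_i = 0, so s_i* = α_i.
NE contributions = (4.3, 0.8); S = 5.1.
u_1 = α_1·S − ½·(s_1)² = 4.3·5.1 − ½·4.3² = 12.685.

12.685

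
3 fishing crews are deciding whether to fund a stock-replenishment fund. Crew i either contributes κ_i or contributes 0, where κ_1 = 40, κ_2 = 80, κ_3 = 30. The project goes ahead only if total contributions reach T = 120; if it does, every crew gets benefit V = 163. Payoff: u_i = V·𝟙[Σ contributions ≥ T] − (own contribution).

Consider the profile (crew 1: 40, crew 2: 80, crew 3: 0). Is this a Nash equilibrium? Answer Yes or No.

Total = 120 ≥ 120: provided.
Crew 1 (pledges 40, payoff 123): dropping to 0 → total 80, payoff 0. No gain.
Crew 2 (pledges 80, payoff 83): dropping to 0 → total 40, payoff 0. No gain.
Crew 3 (pledges 0, payoff 163): pledging 30 → total 150, payoff 133. No gain.

Yes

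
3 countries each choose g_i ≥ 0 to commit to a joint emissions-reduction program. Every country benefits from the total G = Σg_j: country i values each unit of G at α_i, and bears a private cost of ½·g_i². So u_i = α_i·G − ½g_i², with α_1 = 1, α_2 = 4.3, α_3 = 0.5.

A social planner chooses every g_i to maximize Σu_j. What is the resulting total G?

Planner FOC: ∂(Σu_j)/∂g_i = (Σα_j) − g_i = 0, so g_i^SO = Σα_j = 5.8 for every i; G^SO = 17.4.

17.4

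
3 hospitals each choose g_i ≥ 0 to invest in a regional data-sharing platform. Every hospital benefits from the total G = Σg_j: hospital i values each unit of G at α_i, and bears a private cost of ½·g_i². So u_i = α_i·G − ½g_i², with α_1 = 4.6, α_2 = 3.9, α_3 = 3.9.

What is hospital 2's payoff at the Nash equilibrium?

Hospital i's FOC: ∂u_i/∂g_i = α_i − g_i = 0, so g_i* = α_i.
NE contributions = (4.6, 3.9, 3.9); G = 12.4.
u_2 = α_2·G − ½·(g_2)² = 3.9·12.4 − ½·3.9² = 40.755.

40.755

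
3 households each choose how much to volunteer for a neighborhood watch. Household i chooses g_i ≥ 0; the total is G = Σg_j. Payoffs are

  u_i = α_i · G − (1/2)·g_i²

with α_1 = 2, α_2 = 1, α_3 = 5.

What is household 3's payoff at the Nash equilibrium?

27.5

Household i's FOC: ∂u_i/∂g_i = α_i − g_i = 0, so g_i* = α_i.
NE contributions = (2, 1, 5); G = 8.
u_3 = α_3·G − ½·(g_3)² = 5·8 − ½·5² = 27.5.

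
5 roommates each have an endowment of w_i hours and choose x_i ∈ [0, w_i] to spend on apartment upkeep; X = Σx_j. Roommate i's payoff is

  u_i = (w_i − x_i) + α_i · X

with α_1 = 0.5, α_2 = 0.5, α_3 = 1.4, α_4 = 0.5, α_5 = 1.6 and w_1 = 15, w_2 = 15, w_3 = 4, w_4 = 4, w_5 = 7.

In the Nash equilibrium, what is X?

11

∂u_i/∂x_i = α_i − 1, so roommate i contributes w_i if α_i > 1, else 0.
α_i > 1 for i ∈ {3, 5}; NE contributions (0, 0, 4, 0, 7), X = 11.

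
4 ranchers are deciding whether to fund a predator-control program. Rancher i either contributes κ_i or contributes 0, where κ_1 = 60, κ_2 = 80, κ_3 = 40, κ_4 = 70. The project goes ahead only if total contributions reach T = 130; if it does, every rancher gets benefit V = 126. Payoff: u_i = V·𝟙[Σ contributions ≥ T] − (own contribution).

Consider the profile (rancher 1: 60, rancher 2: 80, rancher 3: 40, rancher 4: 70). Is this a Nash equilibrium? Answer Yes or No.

Total = 250 ≥ 130: provided.
Rancher 1 (pledges 60, payoff 66): dropping to 0 → total 190, payoff 126. Profitable deviation.

No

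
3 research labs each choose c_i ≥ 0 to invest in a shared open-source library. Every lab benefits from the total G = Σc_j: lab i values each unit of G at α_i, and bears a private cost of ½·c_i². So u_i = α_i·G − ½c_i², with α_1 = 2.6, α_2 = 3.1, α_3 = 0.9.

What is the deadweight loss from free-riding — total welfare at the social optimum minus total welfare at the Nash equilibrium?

30.37

Lab i's FOC: ∂u_i/∂c_i = α_i − c_i = 0, so c_i* = α_i.
NE contributions = (2.6, 3.1, 0.9); G = 6.6.
W^NE = (Σα)·G − ½Σα_i² = 6.6² − ½·17.18 = 34.97.
Planner sets c_i = Σα_j = 6.6 for every i, so G^SO = 3·6.6 = 19.8.
W^SO = (Σα)·G^SO − ½·3·(Σα)² = (3/2)·6.6² = 65.34.
Deadweight loss = W^SO − W^NE = 30.37.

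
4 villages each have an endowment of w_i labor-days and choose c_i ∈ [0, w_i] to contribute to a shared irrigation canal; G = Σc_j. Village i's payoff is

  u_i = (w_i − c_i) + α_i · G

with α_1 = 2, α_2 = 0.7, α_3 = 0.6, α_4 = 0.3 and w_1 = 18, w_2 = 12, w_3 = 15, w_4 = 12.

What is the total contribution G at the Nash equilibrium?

18

∂u_i/∂c_i = α_i − 1, so village i contributes w_i if α_i > 1, else 0.
α_i > 1 for i ∈ {1}; NE contributions (18, 0, 0, 0), G = 18.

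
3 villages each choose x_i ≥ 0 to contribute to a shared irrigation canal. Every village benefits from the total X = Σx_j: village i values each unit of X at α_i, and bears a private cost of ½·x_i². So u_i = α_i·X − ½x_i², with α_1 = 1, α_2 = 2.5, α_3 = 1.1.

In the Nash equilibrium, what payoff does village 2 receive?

Village i's FOC: ∂u_i/∂x_i = α_i − x_i = 0, so x_i* = α_i.
NE contributions = (1, 2.5, 1.1); X = 4.6.
u_2 = α_2·X − ½·(x_2)² = 2.5·4.6 − ½·2.5² = 8.375.

8.375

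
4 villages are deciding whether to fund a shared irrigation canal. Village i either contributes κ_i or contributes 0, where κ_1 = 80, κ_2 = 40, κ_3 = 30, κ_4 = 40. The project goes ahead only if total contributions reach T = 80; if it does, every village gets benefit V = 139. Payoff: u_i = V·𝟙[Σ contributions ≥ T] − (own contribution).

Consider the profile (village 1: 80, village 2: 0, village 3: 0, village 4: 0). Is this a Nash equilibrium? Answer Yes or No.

Total = 80 ≥ 80: provided.
Village 1 (pledges 80, payoff 59): dropping to 0 → total 0, payoff 0. No gain.
Village 2 (pledges 0, payoff 139): pledging 40 → total 120, payoff 99. No gain.
Village 3 (pledges 0, payoff 139): pledging 30 → total 110, payoff 109. No gain.
Village 4 (pledges 0, payoff 139): pledging 40 → total 120, payoff 99. No gain.

Yes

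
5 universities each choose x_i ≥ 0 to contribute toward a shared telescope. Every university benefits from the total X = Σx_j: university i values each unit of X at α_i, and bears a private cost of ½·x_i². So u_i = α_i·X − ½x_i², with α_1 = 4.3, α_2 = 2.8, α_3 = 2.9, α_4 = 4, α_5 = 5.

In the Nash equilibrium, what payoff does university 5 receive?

82.5

University i's FOC: ∂u_i/∂x_i = α_i − x_i = 0, so x_i* = α_i.
NE contributions = (4.3, 2.8, 2.9, 4, 5); X = 19.
u_5 = α_5·X − ½·(x_5)² = 5·19 − ½·5² = 82.5.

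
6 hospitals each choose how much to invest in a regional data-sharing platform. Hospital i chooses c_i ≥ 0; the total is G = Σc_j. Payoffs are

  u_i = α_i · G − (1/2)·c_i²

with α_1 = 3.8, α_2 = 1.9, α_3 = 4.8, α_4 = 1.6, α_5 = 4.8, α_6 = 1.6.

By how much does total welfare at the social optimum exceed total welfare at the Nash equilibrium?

Hospital i's FOC: ∂u_i/∂c_i = α_i − c_i = 0, so c_i* = α_i.
NE contributions = (3.8, 1.9, 4.8, 1.6, 4.8, 1.6); G = 18.5.
W^NE = (Σα)·G − ½Σα_i² = 18.5² − ½·69.25 = 307.625.
Planner sets c_i = Σα_j = 18.5 for every i, so G^SO = 6·18.5 = 111.
W^SO = (Σα)·G^SO − ½·6·(Σα)² = (6/2)·18.5² = 1026.75.
Deadweight loss = W^SO − W^NE = 719.125.

719.125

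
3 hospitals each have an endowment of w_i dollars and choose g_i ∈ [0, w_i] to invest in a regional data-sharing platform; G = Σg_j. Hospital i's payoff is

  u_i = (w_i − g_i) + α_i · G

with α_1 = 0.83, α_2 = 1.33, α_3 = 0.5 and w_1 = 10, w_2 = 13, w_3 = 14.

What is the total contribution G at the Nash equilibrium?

13

∂u_i/∂g_i = α_i − 1, so hospital i contributes w_i if α_i > 1, else 0.
α_i > 1 for i ∈ {2}; NE contributions (0, 13, 0), G = 13.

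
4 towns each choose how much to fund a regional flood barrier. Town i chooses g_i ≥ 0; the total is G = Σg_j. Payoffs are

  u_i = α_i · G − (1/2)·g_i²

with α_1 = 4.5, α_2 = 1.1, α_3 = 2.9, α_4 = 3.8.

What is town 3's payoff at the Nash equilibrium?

Town i's FOC: ∂u_i/∂g_i = α_i − g_i = 0, so g_i* = α_i.
NE contributions = (4.5, 1.1, 2.9, 3.8); G = 12.3.
u_3 = α_3·G − ½·(g_3)² = 2.9·12.3 − ½·2.9² = 31.465.

31.465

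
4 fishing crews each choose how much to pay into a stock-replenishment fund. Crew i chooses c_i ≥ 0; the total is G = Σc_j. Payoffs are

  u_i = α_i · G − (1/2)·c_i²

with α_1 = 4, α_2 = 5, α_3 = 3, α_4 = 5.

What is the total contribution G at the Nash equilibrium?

17

Crew i's FOC: ∂u_i/∂c_i = α_i − c_i = 0, so c_i* = α_i.
NE contributions = (4, 5, 3, 5); G = 17.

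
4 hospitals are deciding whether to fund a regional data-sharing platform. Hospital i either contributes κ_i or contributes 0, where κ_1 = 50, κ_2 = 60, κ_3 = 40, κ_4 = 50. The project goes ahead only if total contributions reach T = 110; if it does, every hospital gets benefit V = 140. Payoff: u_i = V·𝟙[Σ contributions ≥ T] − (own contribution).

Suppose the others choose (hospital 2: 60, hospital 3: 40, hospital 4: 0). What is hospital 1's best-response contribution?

Others' total = 100. Contributing 50 brings total to 150 ≥ 110: gain V − κ_1 = 90.
Best response: 50.

50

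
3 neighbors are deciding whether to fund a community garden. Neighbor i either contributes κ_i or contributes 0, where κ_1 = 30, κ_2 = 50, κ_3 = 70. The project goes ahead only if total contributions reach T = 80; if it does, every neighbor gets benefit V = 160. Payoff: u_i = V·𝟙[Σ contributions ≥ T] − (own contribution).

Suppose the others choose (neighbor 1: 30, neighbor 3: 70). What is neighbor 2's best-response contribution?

0

Others' total = 100 ≥ 80; contributing adds cost 50 for no extra benefit.
Best response: 0.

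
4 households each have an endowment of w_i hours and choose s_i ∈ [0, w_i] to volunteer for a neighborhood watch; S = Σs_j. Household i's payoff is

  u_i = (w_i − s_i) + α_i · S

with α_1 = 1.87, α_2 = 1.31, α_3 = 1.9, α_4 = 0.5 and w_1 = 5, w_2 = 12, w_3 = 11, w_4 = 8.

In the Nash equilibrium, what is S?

28

∂u_i/∂s_i = α_i − 1, so household i contributes w_i if α_i > 1, else 0.
α_i > 1 for i ∈ {1, 2, 3}; NE contributions (5, 12, 11, 0), S = 28.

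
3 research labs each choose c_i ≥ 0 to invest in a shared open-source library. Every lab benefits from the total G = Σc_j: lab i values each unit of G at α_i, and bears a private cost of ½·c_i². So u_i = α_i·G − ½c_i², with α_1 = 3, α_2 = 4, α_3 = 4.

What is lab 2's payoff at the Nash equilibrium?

36

Lab i's FOC: ∂u_i/∂c_i = α_i − c_i = 0, so c_i* = α_i.
NE contributions = (3, 4, 4); G = 11.
u_2 = α_2·G − ½·(c_2)² = 4·11 − ½·4² = 36.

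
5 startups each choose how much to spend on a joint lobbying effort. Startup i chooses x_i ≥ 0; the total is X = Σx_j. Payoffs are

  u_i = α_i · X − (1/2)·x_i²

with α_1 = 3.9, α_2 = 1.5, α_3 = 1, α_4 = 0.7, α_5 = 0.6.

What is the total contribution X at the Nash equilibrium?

Startup i's FOC: ∂u_i/∂x_i = α_i − x_i = 0, so x_i* = α_i.
NE contributions = (3.9, 1.5, 1, 0.7, 0.6); X = 7.7.

7.7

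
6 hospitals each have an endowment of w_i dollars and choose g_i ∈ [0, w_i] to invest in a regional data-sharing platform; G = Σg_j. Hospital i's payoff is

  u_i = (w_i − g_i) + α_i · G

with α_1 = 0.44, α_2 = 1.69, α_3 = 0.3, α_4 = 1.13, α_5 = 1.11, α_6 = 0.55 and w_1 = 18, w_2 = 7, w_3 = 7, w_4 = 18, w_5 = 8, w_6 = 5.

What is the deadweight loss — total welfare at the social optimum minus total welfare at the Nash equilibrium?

∂u_i/∂g_i = α_i − 1, so hospital i contributes w_i if α_i > 1, else 0.
α_i > 1 for i ∈ {2, 4, 5}; NE contributions (0, 7, 0, 18, 8, 0), G = 33.
W^NE = Σw_i − G^NE + (Σα_i)·G^NE = 63 + 4.22·33 = 202.26.
Planner: ∂(Σu_j)/∂g_i = Σα_j − 1 = 4.22 > 0, so everyone contributes w_i; G^SO = 63, W^SO = 63 + 4.22·63 = 328.86.
Deadweight loss = 126.6.

126.6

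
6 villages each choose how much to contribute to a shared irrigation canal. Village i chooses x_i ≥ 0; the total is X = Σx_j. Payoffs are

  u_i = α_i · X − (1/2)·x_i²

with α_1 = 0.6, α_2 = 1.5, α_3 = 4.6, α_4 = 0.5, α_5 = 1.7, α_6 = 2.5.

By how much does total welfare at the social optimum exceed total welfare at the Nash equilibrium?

Village i's FOC: ∂u_i/∂x_i = α_i − x_i = 0, so x_i* = α_i.
NE contributions = (0.6, 1.5, 4.6, 0.5, 1.7, 2.5); X = 11.4.
W^NE = (Σα)·X − ½Σα_i² = 11.4² − ½·33.16 = 113.38.
Planner sets x_i = Σα_j = 11.4 for every i, so X^SO = 6·11.4 = 68.4.
W^SO = (Σα)·X^SO − ½·6·(Σα)² = (6/2)·11.4² = 389.88.
Deadweight loss = W^SO − W^NE = 276.5.

276.5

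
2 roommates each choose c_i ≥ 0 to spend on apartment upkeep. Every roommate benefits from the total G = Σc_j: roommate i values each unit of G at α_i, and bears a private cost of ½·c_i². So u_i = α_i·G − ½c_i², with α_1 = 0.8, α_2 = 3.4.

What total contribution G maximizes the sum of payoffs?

Planner FOC: ∂(Σu_j)/∂c_i = (Σα_j) − c_i = 0, so c_i^SO = Σα_j = 4.2 for every i; G^SO = 8.4.

8.4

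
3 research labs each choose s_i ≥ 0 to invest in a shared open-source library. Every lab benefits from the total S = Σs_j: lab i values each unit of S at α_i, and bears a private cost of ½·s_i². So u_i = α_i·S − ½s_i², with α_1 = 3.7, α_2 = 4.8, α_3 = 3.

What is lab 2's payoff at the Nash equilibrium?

43.68

Lab i's FOC: ∂u_i/∂s_i = α_i − s_i = 0, so s_i* = α_i.
NE contributions = (3.7, 4.8, 3); S = 11.5.
u_2 = α_2·S − ½·(s_2)² = 4.8·11.5 − ½·4.8² = 43.68.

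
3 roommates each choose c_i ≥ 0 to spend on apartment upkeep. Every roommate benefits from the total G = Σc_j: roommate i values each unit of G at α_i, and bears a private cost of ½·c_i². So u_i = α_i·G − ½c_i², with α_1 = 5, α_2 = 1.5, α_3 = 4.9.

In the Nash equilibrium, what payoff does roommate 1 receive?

44.5

Roommate i's FOC: ∂u_i/∂c_i = α_i − c_i = 0, so c_i* = α_i.
NE contributions = (5, 1.5, 4.9); G = 11.4.
u_1 = α_1·G − ½·(c_1)² = 5·11.4 − ½·5² = 44.5.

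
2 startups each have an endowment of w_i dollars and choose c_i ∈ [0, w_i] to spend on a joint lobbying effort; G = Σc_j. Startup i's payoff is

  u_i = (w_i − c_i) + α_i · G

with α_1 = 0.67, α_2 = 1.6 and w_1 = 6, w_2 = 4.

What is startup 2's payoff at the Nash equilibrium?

6.4

∂u_i/∂c_i = α_i − 1, so startup i contributes w_i if α_i > 1, else 0.
α_i > 1 for i ∈ {2}; NE contributions (0, 4), G = 4.
u_2 = (4 − 4) + 1.6·4 = 6.4.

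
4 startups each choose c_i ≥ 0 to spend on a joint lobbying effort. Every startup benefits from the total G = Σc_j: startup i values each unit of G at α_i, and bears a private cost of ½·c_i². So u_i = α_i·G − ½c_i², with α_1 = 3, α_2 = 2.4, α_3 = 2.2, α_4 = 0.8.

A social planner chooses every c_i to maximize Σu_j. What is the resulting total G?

Planner FOC: ∂(Σu_j)/∂c_i = (Σα_j) − c_i = 0, so c_i^SO = Σα_j = 8.4 for every i; G^SO = 33.6.

33.6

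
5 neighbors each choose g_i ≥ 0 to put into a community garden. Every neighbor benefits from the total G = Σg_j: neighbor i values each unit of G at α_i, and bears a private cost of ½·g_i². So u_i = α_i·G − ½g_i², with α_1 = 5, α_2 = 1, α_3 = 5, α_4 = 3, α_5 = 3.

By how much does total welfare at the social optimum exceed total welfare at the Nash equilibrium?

Neighbor i's FOC: ∂u_i/∂g_i = α_i − g_i = 0, so g_i* = α_i.
NE contributions = (5, 1, 5, 3, 3); G = 17.
W^NE = (Σα)·G − ½Σα_i² = 17² − ½·69 = 254.5.
Planner sets g_i = Σα_j = 17 for every i, so G^SO = 5·17 = 85.
W^SO = (Σα)·G^SO − ½·5·(Σα)² = (5/2)·17² = 722.5.
Deadweight loss = W^SO − W^NE = 468.

468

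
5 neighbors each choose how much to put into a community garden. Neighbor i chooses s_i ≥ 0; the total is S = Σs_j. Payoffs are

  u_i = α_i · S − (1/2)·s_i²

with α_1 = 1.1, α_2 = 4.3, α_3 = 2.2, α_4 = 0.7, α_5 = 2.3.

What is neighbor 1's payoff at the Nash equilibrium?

11.055

Neighbor i's FOC: ∂u_i/∂s_i = α_i − s_i = 0, so s_i* = α_i.
NE contributions = (1.1, 4.3, 2.2, 0.7, 2.3); S = 10.6.
u_1 = α_1·S − ½·(s_1)² = 1.1·10.6 − ½·1.1² = 11.055.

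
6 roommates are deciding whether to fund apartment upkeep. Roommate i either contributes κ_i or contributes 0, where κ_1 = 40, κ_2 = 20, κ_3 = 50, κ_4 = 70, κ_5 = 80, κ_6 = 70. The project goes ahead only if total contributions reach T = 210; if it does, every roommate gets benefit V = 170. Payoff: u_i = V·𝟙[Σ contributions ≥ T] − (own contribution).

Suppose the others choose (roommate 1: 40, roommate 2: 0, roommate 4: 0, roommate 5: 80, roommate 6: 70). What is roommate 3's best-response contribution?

50

Others' total = 190. Contributing 50 brings total to 240 ≥ 210: gain V − κ_3 = 120.
Best response: 50.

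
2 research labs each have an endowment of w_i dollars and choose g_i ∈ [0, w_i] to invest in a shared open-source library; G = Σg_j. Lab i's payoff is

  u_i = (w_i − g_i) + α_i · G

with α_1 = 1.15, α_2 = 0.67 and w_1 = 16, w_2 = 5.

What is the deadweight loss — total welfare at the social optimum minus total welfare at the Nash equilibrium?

∂u_i/∂g_i = α_i − 1, so lab i contributes w_i if α_i > 1, else 0.
α_i > 1 for i ∈ {1}; NE contributions (16, 0), G = 16.
W^NE = Σw_i − G^NE + (Σα_i)·G^NE = 21 + 0.82·16 = 34.12.
Planner: ∂(Σu_j)/∂g_i = Σα_j − 1 = 0.82 > 0, so everyone contributes w_i; G^SO = 21, W^SO = 21 + 0.82·21 = 38.22.
Deadweight loss = 4.1.

4.1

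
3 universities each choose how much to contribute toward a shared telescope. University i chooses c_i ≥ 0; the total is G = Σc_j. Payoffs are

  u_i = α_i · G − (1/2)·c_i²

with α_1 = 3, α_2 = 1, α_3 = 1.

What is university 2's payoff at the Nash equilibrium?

University i's FOC: ∂u_i/∂c_i = α_i − c_i = 0, so c_i* = α_i.
NE contributions = (3, 1, 1); G = 5.
u_2 = α_2·G − ½·(c_2)² = 1·5 − ½·1² = 4.5.

4.5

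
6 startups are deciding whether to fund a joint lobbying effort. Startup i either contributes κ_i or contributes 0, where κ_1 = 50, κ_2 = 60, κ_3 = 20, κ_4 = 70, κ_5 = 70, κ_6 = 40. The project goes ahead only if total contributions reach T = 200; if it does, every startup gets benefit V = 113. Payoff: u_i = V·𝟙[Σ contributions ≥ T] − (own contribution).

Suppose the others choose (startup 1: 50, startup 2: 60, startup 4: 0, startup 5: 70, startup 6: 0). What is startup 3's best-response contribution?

20

Others' total = 180. Contributing 20 brings total to 200 ≥ 200: gain V − κ_3 = 93.
Best response: 20.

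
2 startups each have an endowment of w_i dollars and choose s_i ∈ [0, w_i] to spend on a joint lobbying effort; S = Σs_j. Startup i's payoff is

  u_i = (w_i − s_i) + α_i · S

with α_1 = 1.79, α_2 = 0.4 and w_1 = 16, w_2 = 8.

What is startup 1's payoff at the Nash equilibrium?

∂u_i/∂s_i = α_i − 1, so startup i contributes w_i if α_i > 1, else 0.
α_i > 1 for i ∈ {1}; NE contributions (16, 0), S = 16.
u_1 = (16 − 16) + 1.79·16 = 28.64.

28.64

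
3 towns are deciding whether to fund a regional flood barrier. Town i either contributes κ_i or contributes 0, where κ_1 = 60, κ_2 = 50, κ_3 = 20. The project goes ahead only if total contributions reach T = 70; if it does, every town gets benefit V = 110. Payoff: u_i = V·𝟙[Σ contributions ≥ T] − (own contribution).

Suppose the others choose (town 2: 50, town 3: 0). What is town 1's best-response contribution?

Others' total = 50. Contributing 60 brings total to 110 ≥ 70: gain V − κ_1 = 50.
Best response: 60.

60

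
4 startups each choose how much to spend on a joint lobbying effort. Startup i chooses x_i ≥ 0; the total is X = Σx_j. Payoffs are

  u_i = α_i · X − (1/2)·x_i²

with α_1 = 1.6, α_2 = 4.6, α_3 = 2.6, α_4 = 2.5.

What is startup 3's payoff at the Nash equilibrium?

Startup i's FOC: ∂u_i/∂x_i = α_i − x_i = 0, so x_i* = α_i.
NE contributions = (1.6, 4.6, 2.6, 2.5); X = 11.3.
u_3 = α_3·X − ½·(x_3)² = 2.6·11.3 − ½·2.6² = 26.

26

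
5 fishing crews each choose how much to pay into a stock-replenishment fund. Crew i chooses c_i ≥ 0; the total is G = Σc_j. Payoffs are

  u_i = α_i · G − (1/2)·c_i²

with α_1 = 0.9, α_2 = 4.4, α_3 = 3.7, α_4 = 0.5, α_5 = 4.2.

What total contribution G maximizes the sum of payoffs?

Planner FOC: ∂(Σu_j)/∂c_i = (Σα_j) − c_i = 0, so c_i^SO = Σα_j = 13.7 for every i; G^SO = 68.5.

68.5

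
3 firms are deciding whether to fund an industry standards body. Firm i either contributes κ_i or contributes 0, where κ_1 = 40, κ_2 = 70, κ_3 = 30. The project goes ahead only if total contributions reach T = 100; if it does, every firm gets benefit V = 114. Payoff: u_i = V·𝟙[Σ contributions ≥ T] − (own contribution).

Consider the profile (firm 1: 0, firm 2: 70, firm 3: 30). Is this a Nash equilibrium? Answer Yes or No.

Total = 100 ≥ 100: provided.
Firm 1 (pledges 0, payoff 114): pledging 40 → total 140, payoff 74. No gain.
Firm 2 (pledges 70, payoff 44): dropping to 0 → total 30, payoff 0. No gain.
Firm 3 (pledges 30, payoff 84): dropping to 0 → total 70, payoff 0. No gain.

Yes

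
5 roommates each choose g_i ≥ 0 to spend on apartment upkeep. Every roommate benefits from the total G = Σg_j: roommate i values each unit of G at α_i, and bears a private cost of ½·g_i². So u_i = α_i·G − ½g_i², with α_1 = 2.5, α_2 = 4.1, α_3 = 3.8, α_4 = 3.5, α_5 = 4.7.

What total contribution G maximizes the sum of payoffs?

93

Planner FOC: ∂(Σu_j)/∂g_i = (Σα_j) − g_i = 0, so g_i^SO = Σα_j = 18.6 for every i; G^SO = 93.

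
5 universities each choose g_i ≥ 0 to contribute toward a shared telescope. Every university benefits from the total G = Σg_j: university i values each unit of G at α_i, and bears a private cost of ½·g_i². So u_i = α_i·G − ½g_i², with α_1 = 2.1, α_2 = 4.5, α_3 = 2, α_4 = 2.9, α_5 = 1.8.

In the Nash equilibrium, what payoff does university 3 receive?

University i's FOC: ∂u_i/∂g_i = α_i − g_i = 0, so g_i* = α_i.
NE contributions = (2.1, 4.5, 2, 2.9, 1.8); G = 13.3.
u_3 = α_3·G − ½·(g_3)² = 2·13.3 − ½·2² = 24.6.

24.6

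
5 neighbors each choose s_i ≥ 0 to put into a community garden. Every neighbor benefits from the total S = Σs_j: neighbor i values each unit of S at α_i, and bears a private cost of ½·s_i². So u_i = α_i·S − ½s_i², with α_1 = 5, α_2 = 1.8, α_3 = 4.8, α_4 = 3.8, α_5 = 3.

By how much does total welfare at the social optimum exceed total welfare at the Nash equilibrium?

Neighbor i's FOC: ∂u_i/∂s_i = α_i − s_i = 0, so s_i* = α_i.
NE contributions = (5, 1.8, 4.8, 3.8, 3); S = 18.4.
W^NE = (Σα)·S − ½Σα_i² = 18.4² − ½·74.72 = 301.2.
Planner sets s_i = Σα_j = 18.4 for every i, so S^SO = 5·18.4 = 92.
W^SO = (Σα)·S^SO − ½·5·(Σα)² = (5/2)·18.4² = 846.4.
Deadweight loss = W^SO − W^NE = 545.2.

545.2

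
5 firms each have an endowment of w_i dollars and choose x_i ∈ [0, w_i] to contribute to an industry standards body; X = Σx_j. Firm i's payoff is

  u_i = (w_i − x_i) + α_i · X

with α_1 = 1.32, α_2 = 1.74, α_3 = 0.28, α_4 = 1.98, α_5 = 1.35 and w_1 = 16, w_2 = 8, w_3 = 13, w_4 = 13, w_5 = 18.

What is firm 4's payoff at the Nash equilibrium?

108.9

∂u_i/∂x_i = α_i − 1, so firm i contributes w_i if α_i > 1, else 0.
α_i > 1 for i ∈ {1, 2, 4, 5}; NE contributions (16, 8, 0, 13, 18), X = 55.
u_4 = (13 − 13) + 1.98·55 = 108.9.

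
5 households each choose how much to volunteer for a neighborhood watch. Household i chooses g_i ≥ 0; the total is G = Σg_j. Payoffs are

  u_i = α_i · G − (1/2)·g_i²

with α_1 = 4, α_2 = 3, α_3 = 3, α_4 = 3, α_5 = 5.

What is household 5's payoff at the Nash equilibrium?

77.5

Household i's FOC: ∂u_i/∂g_i = α_i − g_i = 0, so g_i* = α_i.
NE contributions = (4, 3, 3, 3, 5); G = 18.
u_5 = α_5·G − ½·(g_5)² = 5·18 − ½·5² = 77.5.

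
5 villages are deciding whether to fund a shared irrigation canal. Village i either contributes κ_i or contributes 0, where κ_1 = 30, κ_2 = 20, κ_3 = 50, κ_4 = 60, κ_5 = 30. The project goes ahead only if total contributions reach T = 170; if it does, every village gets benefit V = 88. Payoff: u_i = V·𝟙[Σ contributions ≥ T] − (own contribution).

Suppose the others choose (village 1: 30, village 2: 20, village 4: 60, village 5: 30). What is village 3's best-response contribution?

Others' total = 140. Contributing 50 brings total to 190 ≥ 170: gain V − κ_3 = 38.
Best response: 50.

50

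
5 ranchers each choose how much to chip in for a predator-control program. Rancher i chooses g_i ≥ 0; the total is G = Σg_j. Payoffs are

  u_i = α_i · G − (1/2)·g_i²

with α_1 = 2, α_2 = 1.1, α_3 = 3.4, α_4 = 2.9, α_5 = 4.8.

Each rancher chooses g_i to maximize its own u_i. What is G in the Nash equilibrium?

14.2

Rancher i's FOC: ∂u_i/∂g_i = α_i − g_i = 0, so g_i* = α_i.
NE contributions = (2, 1.1, 3.4, 2.9, 4.8); G = 14.2.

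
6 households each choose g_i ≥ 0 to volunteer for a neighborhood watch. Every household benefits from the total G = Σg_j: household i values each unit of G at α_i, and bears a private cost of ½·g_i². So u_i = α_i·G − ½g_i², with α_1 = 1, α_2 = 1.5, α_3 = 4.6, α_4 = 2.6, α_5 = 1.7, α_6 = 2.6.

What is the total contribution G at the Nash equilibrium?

14

Household i's FOC: ∂u_i/∂g_i = α_i − g_i = 0, so g_i* = α_i.
NE contributions = (1, 1.5, 4.6, 2.6, 1.7, 2.6); G = 14.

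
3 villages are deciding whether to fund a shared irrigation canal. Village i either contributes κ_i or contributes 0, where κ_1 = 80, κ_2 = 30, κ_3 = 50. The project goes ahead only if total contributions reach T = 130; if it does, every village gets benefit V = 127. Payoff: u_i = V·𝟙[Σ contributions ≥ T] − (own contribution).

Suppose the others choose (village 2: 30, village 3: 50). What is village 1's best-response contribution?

80

Others' total = 80. Contributing 80 brings total to 160 ≥ 130: gain V − κ_1 = 47.
Best response: 80.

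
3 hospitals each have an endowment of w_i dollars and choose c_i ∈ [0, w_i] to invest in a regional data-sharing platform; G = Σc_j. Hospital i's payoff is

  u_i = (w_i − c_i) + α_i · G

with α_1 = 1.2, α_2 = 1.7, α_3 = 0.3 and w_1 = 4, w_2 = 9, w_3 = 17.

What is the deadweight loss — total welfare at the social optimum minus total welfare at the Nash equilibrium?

∂u_i/∂c_i = α_i − 1, so hospital i contributes w_i if α_i > 1, else 0.
α_i > 1 for i ∈ {1, 2}; NE contributions (4, 9, 0), G = 13.
W^NE = Σw_i − G^NE + (Σα_i)·G^NE = 30 + 2.2·13 = 58.6.
Planner: ∂(Σu_j)/∂c_i = Σα_j − 1 = 2.2 > 0, so everyone contributes w_i; G^SO = 30, W^SO = 30 + 2.2·30 = 96.
Deadweight loss = 37.4.

37.4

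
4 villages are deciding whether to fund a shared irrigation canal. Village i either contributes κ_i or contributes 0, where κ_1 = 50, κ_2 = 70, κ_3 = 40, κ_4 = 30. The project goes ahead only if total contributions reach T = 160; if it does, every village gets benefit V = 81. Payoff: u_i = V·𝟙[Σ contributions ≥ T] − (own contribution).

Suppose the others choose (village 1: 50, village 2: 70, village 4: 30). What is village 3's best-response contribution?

Others' total = 150. Contributing 40 brings total to 190 ≥ 160: gain V − κ_3 = 41.
Best response: 40.

40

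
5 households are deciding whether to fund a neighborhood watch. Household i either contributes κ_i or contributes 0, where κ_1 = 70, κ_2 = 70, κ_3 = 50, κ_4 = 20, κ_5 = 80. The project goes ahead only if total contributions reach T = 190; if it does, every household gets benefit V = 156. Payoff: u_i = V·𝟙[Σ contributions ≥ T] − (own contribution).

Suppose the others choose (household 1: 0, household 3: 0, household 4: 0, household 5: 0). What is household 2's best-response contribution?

Others' total = 0. Even contributing 70 gives 70 < 190: no benefit either way.
Best response: 0.

0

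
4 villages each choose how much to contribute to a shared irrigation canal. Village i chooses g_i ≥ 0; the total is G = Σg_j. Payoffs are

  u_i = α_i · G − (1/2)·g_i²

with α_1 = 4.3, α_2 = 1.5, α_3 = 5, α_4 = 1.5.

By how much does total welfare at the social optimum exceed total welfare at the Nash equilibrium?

Village i's FOC: ∂u_i/∂g_i = α_i − g_i = 0, so g_i* = α_i.
NE contributions = (4.3, 1.5, 5, 1.5); G = 12.3.
W^NE = (Σα)·G − ½Σα_i² = 12.3² − ½·47.99 = 127.295.
Planner sets g_i = Σα_j = 12.3 for every i, so G^SO = 4·12.3 = 49.2.
W^SO = (Σα)·G^SO − ½·4·(Σα)² = (4/2)·12.3² = 302.58.
Deadweight loss = W^SO − W^NE = 175.285.

175.285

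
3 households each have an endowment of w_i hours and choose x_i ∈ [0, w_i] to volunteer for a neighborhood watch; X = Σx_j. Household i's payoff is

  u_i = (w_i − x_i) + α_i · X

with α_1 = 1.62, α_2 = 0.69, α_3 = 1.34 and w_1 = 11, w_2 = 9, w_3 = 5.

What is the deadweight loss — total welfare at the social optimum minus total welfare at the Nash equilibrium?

23.85

∂u_i/∂x_i = α_i − 1, so household i contributes w_i if α_i > 1, else 0.
α_i > 1 for i ∈ {1, 3}; NE contributions (11, 0, 5), X = 16.
W^NE = Σw_i − X^NE + (Σα_i)·X^NE = 25 + 2.65·16 = 67.4.
Planner: ∂(Σu_j)/∂x_i = Σα_j − 1 = 2.65 > 0, so everyone contributes w_i; X^SO = 25, W^SO = 25 + 2.65·25 = 91.25.
Deadweight loss = 23.85.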